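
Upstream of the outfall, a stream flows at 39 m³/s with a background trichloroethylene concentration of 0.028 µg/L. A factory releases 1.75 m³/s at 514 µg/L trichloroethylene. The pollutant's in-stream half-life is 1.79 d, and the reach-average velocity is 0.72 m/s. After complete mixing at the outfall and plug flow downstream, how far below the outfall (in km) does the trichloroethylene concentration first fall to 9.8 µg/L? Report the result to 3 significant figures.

Flow-weighted average: C = (39.00·0.02800 + 1.750·514.0) / 40.75 = 900.6/40.75 = 22.10 µg/L.
Half-life 1.79 d → k = ln 2 / 1.79 = 0.3872 d⁻¹.
Set 22.10·exp(−k·t) = 9.8 → t = ln(22.10/9.8)/k = 181400 s = 50.40 h.
Distance = v·t = 0.72·181400 = 130600 m = 130.6 km.

131 km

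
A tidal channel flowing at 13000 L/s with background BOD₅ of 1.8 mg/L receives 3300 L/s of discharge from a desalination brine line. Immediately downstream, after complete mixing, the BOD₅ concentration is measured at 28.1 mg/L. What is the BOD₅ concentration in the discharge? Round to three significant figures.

Mass balance: 13000·1.800 + 3300·Cₑ = 16300·28.10
→ Cₑ = (16300·28.10 − 13000·1.800) / 3300 = 131.7 mg/L.

132 mg/L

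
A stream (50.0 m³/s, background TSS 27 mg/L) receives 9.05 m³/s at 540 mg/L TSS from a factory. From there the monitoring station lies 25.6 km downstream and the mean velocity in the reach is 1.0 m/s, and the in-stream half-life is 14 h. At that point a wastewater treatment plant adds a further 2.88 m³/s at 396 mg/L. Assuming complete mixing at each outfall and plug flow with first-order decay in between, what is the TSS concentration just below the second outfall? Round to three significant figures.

Mass balance: C = (50.00·27.00 + 9.050·540.0) / 59.05 = 6237/59.05 = 105.6 mg/L; combined flow 59.05 m³/s.
Travel time t = 25.6·1000 / 1.0 = 25600 s = 7.111 h.
Half-life 14 h → k = ln 2 / 14 = 0.04951 h⁻¹ = 1.188 d⁻¹.
First-order decay: C = 105.6·exp(−k·t) = 105.6·0.7032 = 74.28 mg/L.
At the second outfall, C = (59.05·74.28 + 2.880·396.0) / (59.05 + 2.880) = 89.24 mg/L.

89.2 mg/L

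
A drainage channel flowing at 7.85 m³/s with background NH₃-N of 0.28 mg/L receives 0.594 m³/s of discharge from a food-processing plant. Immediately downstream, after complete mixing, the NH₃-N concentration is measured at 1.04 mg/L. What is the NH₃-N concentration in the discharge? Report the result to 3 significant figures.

Mass balance: 7.850·0.2800 + 0.5940·Cₑ = 8.444·1.040
→ Cₑ = (8.444·1.040 − 7.850·0.2800) / 0.5940 = 11.08 mg/L.

11.1 mg/L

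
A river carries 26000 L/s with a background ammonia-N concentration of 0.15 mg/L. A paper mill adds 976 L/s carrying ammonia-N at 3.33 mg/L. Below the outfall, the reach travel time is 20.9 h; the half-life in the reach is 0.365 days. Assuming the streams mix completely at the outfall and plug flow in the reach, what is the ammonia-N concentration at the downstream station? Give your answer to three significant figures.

0.0507 mg/L

Flow-weighted average: C = (26000·0.1500 + 976.0·3.330) / 26980 = 7150/26980 = 0.2651 mg/L.
Half-life 0.365 d → k = ln 2 / 0.365 = 1.899 d⁻¹.
Applying C = C₀e^(−kt): 0.2651 × 0.1913 = 0.05071 mg/L.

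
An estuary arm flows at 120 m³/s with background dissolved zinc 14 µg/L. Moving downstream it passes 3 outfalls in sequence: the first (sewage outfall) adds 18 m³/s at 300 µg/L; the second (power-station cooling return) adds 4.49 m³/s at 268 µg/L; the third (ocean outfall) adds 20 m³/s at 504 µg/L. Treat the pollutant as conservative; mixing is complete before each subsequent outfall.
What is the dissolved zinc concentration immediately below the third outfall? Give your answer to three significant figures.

Below outfall 1: Q → 138.0 m³/s, C = (120.0·14.00 + 18.00·300.0)/138.0 = 51.30 µg/L.
Below outfall 2: Q → 142.5 m³/s, C = (138.0·51.30 + 4.490·268.0)/142.5 = 58.13 µg/L.
Below outfall 3: Q → 162.5 m³/s, C = (142.5·58.13 + 20.00·504.0)/162.5 = 113.0 µg/L.

113 µg/L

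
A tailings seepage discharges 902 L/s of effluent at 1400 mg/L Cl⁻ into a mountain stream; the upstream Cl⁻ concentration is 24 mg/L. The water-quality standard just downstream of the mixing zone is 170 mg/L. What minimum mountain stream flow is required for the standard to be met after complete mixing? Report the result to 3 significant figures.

7600 L/s

Set C_mix = 170: (Q·24.00 + 902.0·1400) / (Q + 902.0) = 170
→ Q = 902.0·(1400 − 170)/(170 − 24.00) = 7599 L/s.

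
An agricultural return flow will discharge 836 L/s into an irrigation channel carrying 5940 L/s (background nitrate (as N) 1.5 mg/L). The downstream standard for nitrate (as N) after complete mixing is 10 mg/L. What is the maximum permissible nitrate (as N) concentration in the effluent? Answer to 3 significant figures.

70.4 mg/L

At the limit, (Qr·Cr + Qe·Cₑ)/(Qr + Qe) = 10:
Cₑ = (6776·10 − 5940·1.500) / 836.0 = 70.39 mg/L.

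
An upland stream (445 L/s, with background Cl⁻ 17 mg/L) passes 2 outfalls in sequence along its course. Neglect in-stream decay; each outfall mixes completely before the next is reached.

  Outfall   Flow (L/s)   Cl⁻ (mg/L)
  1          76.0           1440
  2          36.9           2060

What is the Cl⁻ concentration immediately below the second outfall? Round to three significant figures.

346 mg/L

After outfall 1: Q = 445.0 + 76.00 = 521.0 L/s; C = (445.0·17.00 + 76.00·1440)/521.0 = 224.6 mg/L.
After outfall 2: Q = 521.0 + 36.90 = 557.9 L/s; C = (521.0·224.6 + 36.90·2060)/557.9 = 346.0 mg/L.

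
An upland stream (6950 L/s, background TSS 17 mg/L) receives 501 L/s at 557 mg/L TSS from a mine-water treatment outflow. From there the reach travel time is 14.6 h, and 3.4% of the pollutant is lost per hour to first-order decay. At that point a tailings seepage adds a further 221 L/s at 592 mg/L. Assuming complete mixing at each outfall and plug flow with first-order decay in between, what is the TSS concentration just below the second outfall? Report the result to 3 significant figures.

48.3 mg/L

Conservation of mass: C = (6950·17.00 + 501.0·557.0) / 7451 = 397200/7451 = 53.31 mg/L; combined flow 7451 L/s.
3.4%/h lost → k = −ln(1 − 0.034) = 0.03459 h⁻¹.
After decay, C = 53.31 × e^(−kt) = 53.31 × 0.6035 = 32.17 mg/L.
At the second outfall, C = (7451·32.17 + 221.0·592.0) / (7451 + 221.0) = 48.30 mg/L.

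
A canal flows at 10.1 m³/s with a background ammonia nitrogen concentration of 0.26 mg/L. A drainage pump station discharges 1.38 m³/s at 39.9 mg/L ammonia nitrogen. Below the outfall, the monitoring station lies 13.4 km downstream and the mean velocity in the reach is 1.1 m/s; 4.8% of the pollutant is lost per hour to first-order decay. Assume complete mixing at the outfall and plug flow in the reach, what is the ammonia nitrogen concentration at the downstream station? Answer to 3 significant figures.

Flow-weighted average: C = (10.10·0.2600 + 1.380·39.90) / 11.48 = 57.69/11.48 = 5.025 mg/L.
Travel time t = 13.4·1000 / 1.1 = 12180 s = 3.384 h.
4.8%/h lost → k = −ln(1 − 0.048) = 0.04919 h⁻¹.
First-order decay: C = 5.025·exp(−k·t) = 5.025·0.8467 = 4.255 mg/L.

4.25 mg/L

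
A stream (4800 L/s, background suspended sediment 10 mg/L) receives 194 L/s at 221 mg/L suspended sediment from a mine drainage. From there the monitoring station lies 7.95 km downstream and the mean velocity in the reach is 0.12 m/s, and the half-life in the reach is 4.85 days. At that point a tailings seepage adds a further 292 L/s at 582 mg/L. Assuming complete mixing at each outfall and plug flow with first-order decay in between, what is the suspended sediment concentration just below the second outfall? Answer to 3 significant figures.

Mass balance: C = (4800·10.00 + 194.0·221.0) / 4994 = 90870/4994 = 18.20 mg/L; combined flow 4994 L/s.
Travel time t = 7.95·1000 / 0.12 = 66250 s = 18.40 h.
Half-life 4.85 d → k = ln 2 / 4.85 = 0.1429 d⁻¹.
Applying C = C₀e^(−kt): 18.20 × 0.8962 = 16.31 mg/L.
Second outfall: C = (4994·16.31 + 292.0·582.0)/5286 = 47.56 mg/L.

47.6 mg/L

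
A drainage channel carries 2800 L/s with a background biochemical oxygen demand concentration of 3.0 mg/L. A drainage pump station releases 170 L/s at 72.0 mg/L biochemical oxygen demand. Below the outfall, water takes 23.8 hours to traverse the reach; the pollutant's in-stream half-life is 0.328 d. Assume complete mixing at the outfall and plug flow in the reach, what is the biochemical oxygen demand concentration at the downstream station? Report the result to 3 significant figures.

0.855 mg/L

Conservation of mass: C = (2800·3.000 + 170.0·72.00) / 2970 = 20640/2970 = 6.949 mg/L.
Half-life 0.328 d → k = ln 2 / 0.328 = 2.113 d⁻¹.
Decay over the reach: 6.949·exp(−kt) = 6.949·0.1230 = 0.8547 mg/L.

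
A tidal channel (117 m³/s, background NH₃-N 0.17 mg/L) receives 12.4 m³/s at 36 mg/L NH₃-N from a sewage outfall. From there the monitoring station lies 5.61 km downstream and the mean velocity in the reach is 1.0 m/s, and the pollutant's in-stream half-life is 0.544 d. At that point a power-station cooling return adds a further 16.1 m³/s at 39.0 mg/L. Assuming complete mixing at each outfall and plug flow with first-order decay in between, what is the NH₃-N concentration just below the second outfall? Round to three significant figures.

7.27 mg/L

Flow-weighted average: C = (117.0·0.1700 + 12.40·36.00) / 129.4 = 466.3/129.4 = 3.603 mg/L; combined flow 129.4 m³/s.
Travel time t = 5.61·1000 / 1.0 = 5610 s = 1.558 h.
Half-life 0.544 d → k = ln 2 / 0.544 = 1.274 d⁻¹.
Applying C = C₀e^(−kt): 3.603 × 0.9206 = 3.317 mg/L.
At the second outfall, C = (129.4·3.317 + 16.10·39.00) / (129.4 + 16.10) = 7.266 mg/L.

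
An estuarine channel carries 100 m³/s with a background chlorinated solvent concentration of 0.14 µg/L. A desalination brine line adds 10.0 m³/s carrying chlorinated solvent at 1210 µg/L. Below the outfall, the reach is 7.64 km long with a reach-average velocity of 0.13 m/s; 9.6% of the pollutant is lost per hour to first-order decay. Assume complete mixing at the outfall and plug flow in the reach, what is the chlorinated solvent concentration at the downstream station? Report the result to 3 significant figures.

21.2 µg/L

Flow-weighted average: C = (100.0·0.1400 + 10.00·1210) / 110.0 = 12110/110.0 = 110.1 µg/L.
Travel time t = 7.64·1000 / 0.13 = 58770 s = 16.32 h.
9.6%/h lost → k = −ln(1 − 0.096) = 0.1009 h⁻¹.
Applying C = C₀e^(−kt): 110.1 × 0.1925 = 21.20 µg/L.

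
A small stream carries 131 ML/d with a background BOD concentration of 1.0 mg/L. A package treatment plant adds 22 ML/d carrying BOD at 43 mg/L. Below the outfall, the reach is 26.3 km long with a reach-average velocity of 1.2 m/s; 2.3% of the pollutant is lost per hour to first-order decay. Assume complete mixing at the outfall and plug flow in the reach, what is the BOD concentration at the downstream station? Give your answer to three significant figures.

Mixed concentration C = ΣQC/ΣQ = (131.0·1.000 + 22.00·43.00) / 153.0 = 1077/153.0 = 7.039 mg/L.
Travel time t = 26.3·1000 / 1.2 = 21920 s = 6.088 h.
2.3%/h lost → k = −ln(1 − 0.023) = 0.02327 h⁻¹.
After decay, C = 7.039 × e^(−kt) = 7.039 × 0.8679 = 6.109 mg/L.

6.11 mg/L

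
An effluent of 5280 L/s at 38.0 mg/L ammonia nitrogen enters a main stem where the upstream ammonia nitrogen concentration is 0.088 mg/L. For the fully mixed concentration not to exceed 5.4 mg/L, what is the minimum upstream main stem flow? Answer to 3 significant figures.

32400 L/s

Set C_mix = 5.4: (Q·0.08800 + 5280·38.00) / (Q + 5280) = 5.4
→ Q = 5280·(38.00 − 5.4)/(5.4 − 0.08800) = 32400 L/s.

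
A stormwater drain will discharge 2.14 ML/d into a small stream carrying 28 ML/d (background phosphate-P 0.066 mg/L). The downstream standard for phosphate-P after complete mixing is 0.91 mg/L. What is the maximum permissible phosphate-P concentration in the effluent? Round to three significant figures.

At the limit, (Qr·Cr + Qe·Cₑ)/(Qr + Qe) = 0.91:
Cₑ = (30.14·0.91 − 28.00·0.06600) / 2.140 = 11.95 mg/L.

12.0 mg/L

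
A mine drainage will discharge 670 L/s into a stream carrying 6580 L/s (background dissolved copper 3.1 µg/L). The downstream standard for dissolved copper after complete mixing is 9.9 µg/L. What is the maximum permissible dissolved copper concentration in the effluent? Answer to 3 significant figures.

76.7 µg/L

At the limit, (Qr·Cr + Qe·Cₑ)/(Qr + Qe) = 9.9:
Cₑ = (7250·9.9 − 6580·3.100) / 670.0 = 76.68 µg/L.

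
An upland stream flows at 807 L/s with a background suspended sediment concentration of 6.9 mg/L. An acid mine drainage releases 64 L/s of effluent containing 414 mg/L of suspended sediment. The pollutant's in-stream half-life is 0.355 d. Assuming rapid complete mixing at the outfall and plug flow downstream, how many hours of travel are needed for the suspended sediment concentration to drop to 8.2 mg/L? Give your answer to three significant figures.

18.5 h

Mass balance: C = (807.0·6.900 + 64.00·414.0) / 871.0 = 32060/871.0 = 36.81 mg/L.
Half-life 0.355 d → k = ln 2 / 0.355 = 1.953 d⁻¹.
36.81·exp(−k·t) = 8.2 → t = ln(36.81/8.2)/k = 66450 s = 18.46 h.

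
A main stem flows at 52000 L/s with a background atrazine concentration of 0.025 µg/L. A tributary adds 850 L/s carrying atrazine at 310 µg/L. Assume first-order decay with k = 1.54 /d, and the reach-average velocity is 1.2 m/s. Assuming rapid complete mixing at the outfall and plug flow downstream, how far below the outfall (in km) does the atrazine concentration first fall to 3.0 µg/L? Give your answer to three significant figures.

Flow-weighted average: C = (52000·0.02500 + 850.0·310.0) / 52850 = 264800/52850 = 5.010 µg/L.
Set 5.010·exp(−k·t) = 3.0 → t = ln(5.010/3.0)/k = 28780 s = 7.993 h.
Distance = v·t = 1.2·28780 = 34530 m = 34.53 km.

34.5 km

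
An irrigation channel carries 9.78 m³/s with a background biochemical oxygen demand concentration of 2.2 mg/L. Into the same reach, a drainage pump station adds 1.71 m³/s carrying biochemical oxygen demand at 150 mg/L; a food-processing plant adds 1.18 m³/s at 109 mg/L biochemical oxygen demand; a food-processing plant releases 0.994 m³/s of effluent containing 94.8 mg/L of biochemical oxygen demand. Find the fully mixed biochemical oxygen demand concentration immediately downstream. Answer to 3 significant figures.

36.7 mg/L

Mixed concentration C = ΣQC/ΣQ = (9.780·2.200 + 1.710·150.0 + 1.180·109.0 + 0.9940·94.80) / 13.66 = 500.9/13.66 = 36.66 mg/L.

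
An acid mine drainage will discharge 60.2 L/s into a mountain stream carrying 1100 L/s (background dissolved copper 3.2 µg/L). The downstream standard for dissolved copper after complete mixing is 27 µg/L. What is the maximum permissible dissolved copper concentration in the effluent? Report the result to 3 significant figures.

At the limit, (Qr·Cr + Qe·Cₑ)/(Qr + Qe) = 27:
Cₑ = (1160·27 − 1100·3.200) / 60.20 = 461.9 µg/L.

462 µg/L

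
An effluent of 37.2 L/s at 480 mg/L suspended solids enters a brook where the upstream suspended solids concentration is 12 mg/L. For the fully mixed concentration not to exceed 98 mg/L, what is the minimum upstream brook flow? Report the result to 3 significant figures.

165 L/s

Set C_mix = 98: (Q·12.00 + 37.20·480.0) / (Q + 37.20) = 98
→ Q = 37.20·(480.0 − 98)/(98 − 12.00) = 165.2 L/s.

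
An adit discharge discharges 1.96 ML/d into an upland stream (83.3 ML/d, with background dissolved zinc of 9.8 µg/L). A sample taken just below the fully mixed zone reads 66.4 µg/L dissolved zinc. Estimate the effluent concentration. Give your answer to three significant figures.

2470 µg/L

Mass balance: 83.30·9.800 + 1.960·Cₑ = 85.26·66.40
→ Cₑ = (85.26·66.40 − 83.30·9.800) / 1.960 = 2472 µg/L.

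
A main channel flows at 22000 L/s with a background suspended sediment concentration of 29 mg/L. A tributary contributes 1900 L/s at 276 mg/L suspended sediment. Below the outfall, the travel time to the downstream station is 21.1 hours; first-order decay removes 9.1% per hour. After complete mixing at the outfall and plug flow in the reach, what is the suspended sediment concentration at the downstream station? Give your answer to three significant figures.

After mixing, C = (22000·29.00 + 1900·276.0) / 23900 = 1162000/23900 = 48.64 mg/L.
9.1%/h lost → k = −ln(1 − 0.091) = 0.09541 h⁻¹.
First-order decay: C = 48.64·exp(−k·t) = 48.64·0.1336 = 6.496 mg/L.

6.50 mg/L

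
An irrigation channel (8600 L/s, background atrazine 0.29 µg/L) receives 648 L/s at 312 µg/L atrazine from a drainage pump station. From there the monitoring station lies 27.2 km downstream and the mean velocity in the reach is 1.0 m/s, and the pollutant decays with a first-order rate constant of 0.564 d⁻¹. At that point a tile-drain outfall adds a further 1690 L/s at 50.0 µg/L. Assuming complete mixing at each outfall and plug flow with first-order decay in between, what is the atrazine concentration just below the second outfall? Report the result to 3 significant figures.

23.4 µg/L

After mixing, C = (8600·0.2900 + 648.0·312.0) / 9248 = 204700/9248 = 22.13 µg/L; combined flow 9248 L/s.
Travel time t = 27.2·1000 / 1.0 = 27200 s = 7.556 h.
Decay over the reach: 22.13·exp(−kt) = 22.13·0.8373 = 18.53 µg/L.
At the second outfall, C = (9248·18.53 + 1690·50.00) / (9248 + 1690) = 23.39 µg/L.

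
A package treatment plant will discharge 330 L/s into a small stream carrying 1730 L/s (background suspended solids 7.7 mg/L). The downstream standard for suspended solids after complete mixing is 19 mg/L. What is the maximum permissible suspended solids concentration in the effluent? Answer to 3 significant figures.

At the limit, (Qr·Cr + Qe·Cₑ)/(Qr + Qe) = 19:
Cₑ = (2060·19 − 1730·7.700) / 330.0 = 78.24 mg/L.

78.2 mg/L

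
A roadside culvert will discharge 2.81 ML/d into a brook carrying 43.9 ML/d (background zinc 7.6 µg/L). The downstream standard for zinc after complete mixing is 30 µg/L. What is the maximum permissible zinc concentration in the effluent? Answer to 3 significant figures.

At the limit, (Qr·Cr + Qe·Cₑ)/(Qr + Qe) = 30:
Cₑ = (46.71·30 − 43.90·7.600) / 2.810 = 380.0 µg/L.

380 µg/L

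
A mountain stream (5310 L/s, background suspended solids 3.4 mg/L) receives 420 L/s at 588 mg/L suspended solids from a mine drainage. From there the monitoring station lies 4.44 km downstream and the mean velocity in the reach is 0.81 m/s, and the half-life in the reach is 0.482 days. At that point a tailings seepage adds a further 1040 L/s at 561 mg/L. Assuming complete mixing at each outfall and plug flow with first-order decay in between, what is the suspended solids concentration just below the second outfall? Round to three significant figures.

122 mg/L

Flow-weighted average: C = (5310·3.400 + 420.0·588.0) / 5730 = 265000/5730 = 46.25 mg/L; combined flow 5730 L/s.
Travel time t = 4.44·1000 / 0.81 = 5481 s = 1.523 h.
Half-life 0.482 d → k = ln 2 / 0.482 = 1.438 d⁻¹.
Decay over the reach: 46.25·exp(−kt) = 46.25·0.9128 = 42.22 mg/L.
Second outfall: C = (5730·42.22 + 1040·561.0)/6770 = 121.9 mg/L.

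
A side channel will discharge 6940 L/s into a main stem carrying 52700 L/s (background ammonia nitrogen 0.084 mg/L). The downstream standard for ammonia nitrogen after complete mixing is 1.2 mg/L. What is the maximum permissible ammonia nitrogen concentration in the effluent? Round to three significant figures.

At the limit, (Qr·Cr + Qe·Cₑ)/(Qr + Qe) = 1.2:
Cₑ = (59640·1.2 − 52700·0.08400) / 6940 = 9.675 mg/L.

9.67 mg/L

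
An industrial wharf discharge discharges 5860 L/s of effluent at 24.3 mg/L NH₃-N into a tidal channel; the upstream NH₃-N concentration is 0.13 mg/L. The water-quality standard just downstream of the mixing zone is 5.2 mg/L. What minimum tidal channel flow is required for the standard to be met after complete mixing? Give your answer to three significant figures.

22100 L/s

Set C_mix = 5.2: (Q·0.1300 + 5860·24.30) / (Q + 5860) = 5.2
→ Q = 5860·(24.30 − 5.2)/(5.2 − 0.1300) = 22080 L/s.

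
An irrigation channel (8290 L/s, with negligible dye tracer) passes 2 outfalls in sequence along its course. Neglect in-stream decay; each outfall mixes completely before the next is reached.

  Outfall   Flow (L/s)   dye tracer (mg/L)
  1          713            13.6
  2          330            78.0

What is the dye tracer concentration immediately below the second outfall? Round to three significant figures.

Outfall 1: combined Q = 9003 L/s; C = (8290·0 + 713.0·13.60)/9003 = 1.077 mg/L.
Outfall 2: combined Q = 9333 L/s; C = (9003·1.077 + 330.0·78.00)/9333 = 3.797 mg/L.

3.80 mg/L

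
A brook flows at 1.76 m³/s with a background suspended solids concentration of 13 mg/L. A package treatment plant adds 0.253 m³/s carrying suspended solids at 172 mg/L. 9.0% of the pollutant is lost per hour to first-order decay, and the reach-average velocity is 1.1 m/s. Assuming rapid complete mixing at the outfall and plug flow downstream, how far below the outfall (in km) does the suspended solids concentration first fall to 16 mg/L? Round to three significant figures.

After mixing, C = (1.760·13.00 + 0.2530·172.0) / 2.013 = 66.40/2.013 = 32.98 mg/L.
9.0%/h lost → k = −ln(1 − 0.09) = 0.09431 h⁻¹.
Set 32.98·exp(−k·t) = 16 → t = ln(32.98/16)/k = 27610 s = 7.671 h.
Distance = v·t = 1.1·27610 = 30380 m = 30.38 km.

30.4 km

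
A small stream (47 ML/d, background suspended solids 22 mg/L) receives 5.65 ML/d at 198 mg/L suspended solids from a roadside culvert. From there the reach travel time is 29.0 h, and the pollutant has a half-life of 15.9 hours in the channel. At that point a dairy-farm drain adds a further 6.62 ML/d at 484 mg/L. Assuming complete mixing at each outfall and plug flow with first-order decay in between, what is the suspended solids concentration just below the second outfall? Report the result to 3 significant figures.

After mixing, C = (47.00·22.00 + 5.650·198.0) / 52.65 = 2153/52.65 = 40.89 mg/L; combined flow 52.65 ML/d.
Half-life 15.9 h → k = ln 2 / 15.9 = 0.04359 h⁻¹ = 1.046 d⁻¹.
After decay, C = 40.89 × e^(−kt) = 40.89 × 0.2825 = 11.55 mg/L.
Second outfall: C = (52.65·11.55 + 6.620·484.0)/59.27 = 64.32 mg/L.

64.3 mg/L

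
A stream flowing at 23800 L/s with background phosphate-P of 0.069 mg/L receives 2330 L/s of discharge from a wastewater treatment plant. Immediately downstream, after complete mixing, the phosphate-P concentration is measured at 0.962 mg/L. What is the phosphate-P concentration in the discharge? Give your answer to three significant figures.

Mass balance: 23800·0.06900 + 2330·Cₑ = 26130·0.9620
→ Cₑ = (26130·0.9620 − 23800·0.06900) / 2330 = 10.08 mg/L.

10.1 mg/L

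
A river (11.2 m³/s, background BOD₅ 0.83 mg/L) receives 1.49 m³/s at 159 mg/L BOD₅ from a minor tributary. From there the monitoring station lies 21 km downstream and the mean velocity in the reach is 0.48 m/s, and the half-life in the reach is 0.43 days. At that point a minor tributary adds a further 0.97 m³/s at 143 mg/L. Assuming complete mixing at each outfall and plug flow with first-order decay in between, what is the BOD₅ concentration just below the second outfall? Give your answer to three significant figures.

After mixing, C = (11.20·0.8300 + 1.490·159.0) / 12.69 = 246.2/12.69 = 19.40 mg/L; combined flow 12.69 m³/s.
Travel time t = 21·1000 / 0.48 = 43750 s = 12.15 h.
Half-life 0.43 d → k = ln 2 / 0.43 = 1.612 d⁻¹.
Applying C = C₀e^(−kt): 19.40 × 0.4421 = 8.577 mg/L.
At the second outfall, C = (12.69·8.577 + 0.9700·143.0) / (12.69 + 0.9700) = 18.12 mg/L.

18.1 mg/L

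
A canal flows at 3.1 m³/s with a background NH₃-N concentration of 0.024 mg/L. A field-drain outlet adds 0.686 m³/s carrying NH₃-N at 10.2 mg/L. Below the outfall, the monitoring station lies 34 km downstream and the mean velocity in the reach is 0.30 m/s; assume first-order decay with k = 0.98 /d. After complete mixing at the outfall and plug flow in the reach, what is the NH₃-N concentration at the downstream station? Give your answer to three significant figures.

0.516 mg/L

After mixing, C = (3.100·0.02400 + 0.6860·10.20) / 3.786 = 7.072/3.786 = 1.868 mg/L.
Travel time t = 34·1000 / 0.30 = 113300 s = 31.48 h.
Decay over the reach: 1.868·exp(−kt) = 1.868·0.2765 = 0.5165 mg/L.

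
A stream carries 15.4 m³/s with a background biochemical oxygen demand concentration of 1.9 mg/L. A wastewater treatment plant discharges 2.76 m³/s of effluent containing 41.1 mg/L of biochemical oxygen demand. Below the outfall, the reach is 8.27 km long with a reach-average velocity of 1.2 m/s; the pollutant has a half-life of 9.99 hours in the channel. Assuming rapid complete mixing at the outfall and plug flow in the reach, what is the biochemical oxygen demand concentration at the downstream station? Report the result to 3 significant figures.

6.88 mg/L

Flow-weighted average: C = (15.40·1.900 + 2.760·41.10) / 18.16 = 142.7/18.16 = 7.858 mg/L.
Travel time t = 8.27·1000 / 1.2 = 6892 s = 1.914 h.
Half-life 9.99 h → k = ln 2 / 9.99 = 0.06938 h⁻¹ = 1.665 d⁻¹.
Decay over the reach: 7.858·exp(−kt) = 7.858·0.8756 = 6.880 mg/L.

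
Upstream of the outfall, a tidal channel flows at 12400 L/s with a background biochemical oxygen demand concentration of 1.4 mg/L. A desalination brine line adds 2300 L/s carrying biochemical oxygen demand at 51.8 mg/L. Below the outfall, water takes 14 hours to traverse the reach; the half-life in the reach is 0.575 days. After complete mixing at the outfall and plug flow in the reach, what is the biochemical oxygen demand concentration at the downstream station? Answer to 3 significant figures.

4.60 mg/L

Mixed concentration C = ΣQC/ΣQ = (12400·1.400 + 2300·51.80) / 14700 = 136500/14700 = 9.286 mg/L.
Half-life 0.575 d → k = ln 2 / 0.575 = 1.205 d⁻¹.
After decay, C = 9.286 × e^(−kt) = 9.286 × 0.4950 = 4.596 mg/L.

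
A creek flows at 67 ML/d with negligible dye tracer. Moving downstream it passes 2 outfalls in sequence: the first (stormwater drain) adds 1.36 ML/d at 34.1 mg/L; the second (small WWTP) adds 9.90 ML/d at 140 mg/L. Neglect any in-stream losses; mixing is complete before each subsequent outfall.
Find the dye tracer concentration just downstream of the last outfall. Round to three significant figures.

18.3 mg/L

Below outfall 1: Q → 68.36 ML/d, C = (67.00·0 + 1.360·34.10)/68.36 = 0.6784 mg/L.
Below outfall 2: Q → 78.26 ML/d, C = (68.36·0.6784 + 9.900·140.0)/78.26 = 18.30 mg/L.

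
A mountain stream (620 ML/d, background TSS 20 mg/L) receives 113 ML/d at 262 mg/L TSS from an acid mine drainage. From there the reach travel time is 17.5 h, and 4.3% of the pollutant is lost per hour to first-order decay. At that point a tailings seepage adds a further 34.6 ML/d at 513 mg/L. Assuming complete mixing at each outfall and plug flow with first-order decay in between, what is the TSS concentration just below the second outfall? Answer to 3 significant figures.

Mixed concentration C = ΣQC/ΣQ = (620.0·20.00 + 113.0·262.0) / 733.0 = 42010/733.0 = 57.31 mg/L; combined flow 733.0 ML/d.
4.3%/h lost → k = −ln(1 − 0.043) = 0.04395 h⁻¹.
First-order decay: C = 57.31·exp(−k·t) = 57.31·0.4634 = 26.56 mg/L.
At the second outfall, C = (733.0·26.56 + 34.60·513.0) / (733.0 + 34.60) = 48.48 mg/L.

48.5 mg/L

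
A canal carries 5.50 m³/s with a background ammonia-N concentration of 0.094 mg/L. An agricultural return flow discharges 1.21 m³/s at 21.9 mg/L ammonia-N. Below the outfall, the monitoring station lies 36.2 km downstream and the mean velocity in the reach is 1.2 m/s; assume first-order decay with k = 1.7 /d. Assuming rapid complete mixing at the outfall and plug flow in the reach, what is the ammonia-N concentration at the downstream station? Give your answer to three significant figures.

Flow-weighted average: C = (5.500·0.09400 + 1.210·21.90) / 6.710 = 27.02/6.710 = 4.026 mg/L.
Travel time t = 36.2·1000 / 1.2 = 30170 s = 8.380 h.
Decay over the reach: 4.026·exp(−kt) = 4.026·0.5524 = 2.224 mg/L.

2.22 mg/L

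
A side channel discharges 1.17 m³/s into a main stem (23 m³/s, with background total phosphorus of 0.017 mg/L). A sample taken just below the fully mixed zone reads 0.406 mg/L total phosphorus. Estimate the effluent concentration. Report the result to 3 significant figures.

8.05 mg/L

Mass balance: 23.00·0.01700 + 1.170·Cₑ = 24.17·0.4060
→ Cₑ = (24.17·0.4060 − 23.00·0.01700) / 1.170 = 8.053 mg/L.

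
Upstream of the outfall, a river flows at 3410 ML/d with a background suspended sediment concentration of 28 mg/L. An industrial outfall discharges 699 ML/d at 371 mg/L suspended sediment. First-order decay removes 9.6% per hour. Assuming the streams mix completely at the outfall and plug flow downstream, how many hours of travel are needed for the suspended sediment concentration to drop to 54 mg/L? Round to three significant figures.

4.65 h

Mixed concentration C = ΣQC/ΣQ = (3410·28.00 + 699.0·371.0) / 4109 = 354800/4109 = 86.35 mg/L.
9.6%/h lost → k = −ln(1 − 0.096) = 0.1009 h⁻¹.
86.35·exp(−k·t) = 54 → t = ln(86.35/54)/k = 16740 s = 4.651 h.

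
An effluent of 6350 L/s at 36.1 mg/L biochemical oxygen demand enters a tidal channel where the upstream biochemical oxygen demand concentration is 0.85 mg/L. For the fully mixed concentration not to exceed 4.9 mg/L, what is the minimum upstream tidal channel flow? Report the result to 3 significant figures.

48900 L/s

Set C_mix = 4.9: (Q·0.8500 + 6350·36.10) / (Q + 6350) = 4.9
→ Q = 6350·(36.10 − 4.9)/(4.9 − 0.8500) = 48920 L/s.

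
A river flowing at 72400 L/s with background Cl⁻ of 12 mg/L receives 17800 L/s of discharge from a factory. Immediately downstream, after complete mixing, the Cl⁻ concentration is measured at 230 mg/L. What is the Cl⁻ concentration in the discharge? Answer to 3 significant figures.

Mass balance: 72400·12.00 + 17800·Cₑ = 90200·230.0
→ Cₑ = (90200·230.0 − 72400·12.00) / 17800 = 1117 mg/L.

1120 mg/L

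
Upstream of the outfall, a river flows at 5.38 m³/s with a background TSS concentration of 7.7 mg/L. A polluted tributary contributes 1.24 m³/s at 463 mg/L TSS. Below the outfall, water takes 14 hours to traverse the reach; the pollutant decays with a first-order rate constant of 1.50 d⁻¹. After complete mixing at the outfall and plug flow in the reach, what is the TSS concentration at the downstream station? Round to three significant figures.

Flow-weighted average: C = (5.380·7.700 + 1.240·463.0) / 6.620 = 615.5/6.620 = 92.98 mg/L.
Decay over the reach: 92.98·exp(−kt) = 92.98·0.4169 = 38.76 mg/L.

38.8 mg/L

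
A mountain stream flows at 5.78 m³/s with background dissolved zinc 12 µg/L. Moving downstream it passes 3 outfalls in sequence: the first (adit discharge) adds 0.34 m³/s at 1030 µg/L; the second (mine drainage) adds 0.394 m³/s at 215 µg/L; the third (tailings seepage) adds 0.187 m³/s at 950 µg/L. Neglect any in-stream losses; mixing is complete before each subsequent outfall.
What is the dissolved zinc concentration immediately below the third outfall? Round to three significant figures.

102 µg/L

Below outfall 1: Q → 6.120 m³/s, C = (5.780·12.00 + 0.3400·1030)/6.120 = 68.56 µg/L.
Below outfall 2: Q → 6.514 m³/s, C = (6.120·68.56 + 0.3940·215.0)/6.514 = 77.41 µg/L.
Below outfall 3: Q → 6.701 m³/s, C = (6.514·77.41 + 0.1870·950.0)/6.701 = 101.8 µg/L.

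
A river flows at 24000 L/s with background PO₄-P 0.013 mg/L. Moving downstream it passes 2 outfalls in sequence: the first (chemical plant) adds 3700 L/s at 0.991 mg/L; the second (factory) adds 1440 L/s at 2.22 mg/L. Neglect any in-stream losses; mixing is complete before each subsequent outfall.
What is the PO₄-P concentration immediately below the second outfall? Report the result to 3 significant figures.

0.246 mg/L

Outfall 1: combined Q = 27700 L/s; C = (24000·0.01300 + 3700·0.9910)/27700 = 0.1436 mg/L.
Outfall 2: combined Q = 29140 L/s; C = (27700·0.1436 + 1440·2.220)/29140 = 0.2462 mg/L.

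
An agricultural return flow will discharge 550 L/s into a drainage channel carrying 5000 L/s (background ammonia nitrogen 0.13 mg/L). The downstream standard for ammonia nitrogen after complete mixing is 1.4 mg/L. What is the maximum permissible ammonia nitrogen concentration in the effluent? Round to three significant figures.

At the limit, (Qr·Cr + Qe·Cₑ)/(Qr + Qe) = 1.4:
Cₑ = (5550·1.4 − 5000·0.1300) / 550.0 = 12.95 mg/L.

12.9 mg/L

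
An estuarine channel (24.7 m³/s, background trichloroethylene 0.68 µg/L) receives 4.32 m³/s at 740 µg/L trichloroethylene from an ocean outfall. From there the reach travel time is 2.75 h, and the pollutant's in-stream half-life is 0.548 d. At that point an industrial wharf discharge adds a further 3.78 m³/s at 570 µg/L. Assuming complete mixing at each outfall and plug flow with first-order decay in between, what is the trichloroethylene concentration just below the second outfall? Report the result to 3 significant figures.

Mixed concentration C = ΣQC/ΣQ = (24.70·0.6800 + 4.320·740.0) / 29.02 = 3214/29.02 = 110.7 µg/L; combined flow 29.02 m³/s.
Half-life 0.548 d → k = ln 2 / 0.548 = 1.265 d⁻¹.
First-order decay: C = 110.7·exp(−k·t) = 110.7·0.8651 = 95.80 µg/L.
Second outfall: C = (29.02·95.80 + 3.780·570.0)/32.80 = 150.4 µg/L.

150 µg/L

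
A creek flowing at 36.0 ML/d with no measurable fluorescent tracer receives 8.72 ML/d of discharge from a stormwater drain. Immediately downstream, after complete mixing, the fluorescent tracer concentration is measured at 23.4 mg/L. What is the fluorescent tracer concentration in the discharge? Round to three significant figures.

120 mg/L

Mass balance: 36.00·0 + 8.720·Cₑ = 44.72·23.40
→ Cₑ = (44.72·23.40 − 36.00·0) / 8.720 = 120.0 mg/L.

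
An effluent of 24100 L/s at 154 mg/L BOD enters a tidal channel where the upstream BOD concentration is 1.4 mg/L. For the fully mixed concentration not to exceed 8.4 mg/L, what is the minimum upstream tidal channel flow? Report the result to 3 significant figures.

501000 L/s

Set C_mix = 8.4: (Q·1.400 + 24100·154.0) / (Q + 24100) = 8.4
→ Q = 24100·(154.0 − 8.4)/(8.4 − 1.400) = 501300 L/s.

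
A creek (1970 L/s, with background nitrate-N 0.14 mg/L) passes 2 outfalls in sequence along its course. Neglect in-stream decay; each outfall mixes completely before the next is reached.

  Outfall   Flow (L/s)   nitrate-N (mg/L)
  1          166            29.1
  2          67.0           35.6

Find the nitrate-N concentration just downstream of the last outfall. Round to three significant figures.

After outfall 1: Q = 1970 + 166.0 = 2136 L/s; C = (1970·0.1400 + 166.0·29.10)/2136 = 2.391 mg/L.
After outfall 2: Q = 2136 + 67.00 = 2203 L/s; C = (2136·2.391 + 67.00·35.60)/2203 = 3.401 mg/L.

3.40 mg/L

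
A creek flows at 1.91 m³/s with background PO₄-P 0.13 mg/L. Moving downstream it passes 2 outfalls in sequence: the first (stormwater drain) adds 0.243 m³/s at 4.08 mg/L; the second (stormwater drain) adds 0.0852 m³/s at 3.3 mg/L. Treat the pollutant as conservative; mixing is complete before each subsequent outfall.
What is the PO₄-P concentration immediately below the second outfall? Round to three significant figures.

After outfall 1: Q = 1.910 + 0.2430 = 2.153 m³/s; C = (1.910·0.1300 + 0.2430·4.080)/2.153 = 0.5758 mg/L.
After outfall 2: Q = 2.153 + 0.08520 = 2.238 m³/s; C = (2.153·0.5758 + 0.08520·3.300)/2.238 = 0.6795 mg/L.

0.680 mg/L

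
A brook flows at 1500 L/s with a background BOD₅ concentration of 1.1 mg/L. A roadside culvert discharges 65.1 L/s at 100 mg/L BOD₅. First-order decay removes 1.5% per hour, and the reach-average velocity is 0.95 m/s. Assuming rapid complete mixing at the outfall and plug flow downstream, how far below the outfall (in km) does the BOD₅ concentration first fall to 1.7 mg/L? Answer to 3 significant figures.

254 km

After mixing, C = (1500·1.100 + 65.10·100.0) / 1565 = 8160/1565 = 5.214 mg/L.
1.5%/h lost → k = −ln(1 − 0.015) = 0.01511 h⁻¹.
Set 5.214·exp(−k·t) = 1.7 → t = ln(5.214/1.7)/k = 266900 s = 74.15 h.
Distance = v·t = 0.95·266900 = 253600 m = 253.6 km.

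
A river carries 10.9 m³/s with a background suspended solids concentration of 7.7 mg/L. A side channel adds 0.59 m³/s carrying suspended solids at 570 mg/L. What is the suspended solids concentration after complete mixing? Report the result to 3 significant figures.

After mixing, C = (10.90·7.700 + 0.5900·570.0) / 11.49 = 420.2/11.49 = 36.57 mg/L.

36.6 mg/L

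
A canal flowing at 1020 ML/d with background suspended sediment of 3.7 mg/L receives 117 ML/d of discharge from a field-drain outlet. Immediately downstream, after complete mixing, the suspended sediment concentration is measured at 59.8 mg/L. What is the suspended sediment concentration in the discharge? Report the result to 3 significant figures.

Mass balance: 1020·3.700 + 117.0·Cₑ = 1137·59.80
→ Cₑ = (1137·59.80 − 1020·3.700) / 117.0 = 548.9 mg/L.

549 mg/L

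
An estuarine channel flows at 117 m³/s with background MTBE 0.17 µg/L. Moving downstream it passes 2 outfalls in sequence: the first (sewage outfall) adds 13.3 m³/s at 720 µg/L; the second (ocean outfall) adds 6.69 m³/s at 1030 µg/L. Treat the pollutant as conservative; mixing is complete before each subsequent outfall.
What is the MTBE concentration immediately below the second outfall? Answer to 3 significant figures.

120 µg/L

After outfall 1: Q = 117.0 + 13.30 = 130.3 m³/s; C = (117.0·0.1700 + 13.30·720.0)/130.3 = 73.64 µg/L.
After outfall 2: Q = 130.3 + 6.690 = 137.0 m³/s; C = (130.3·73.64 + 6.690·1030)/137.0 = 120.3 µg/L.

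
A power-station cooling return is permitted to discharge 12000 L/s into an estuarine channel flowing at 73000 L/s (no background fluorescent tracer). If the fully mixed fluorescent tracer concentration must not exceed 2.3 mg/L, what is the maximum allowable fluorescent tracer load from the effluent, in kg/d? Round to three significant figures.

16900 kg/d

Mass balance at the limit: 73000·0 + 12000·Cₑ = 85000·2.3 → Cₑ = 16.29 mg/L.
12000 L/s = 12.00 m³/s. Load = 12.00 m³/s × 16.29 g/m³ × 86 400 s/d = 16890 kg/d.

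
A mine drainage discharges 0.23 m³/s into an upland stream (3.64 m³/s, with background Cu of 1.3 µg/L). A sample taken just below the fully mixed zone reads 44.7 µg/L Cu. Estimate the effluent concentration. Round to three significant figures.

732 µg/L

Mass balance: 3.640·1.300 + 0.2300·Cₑ = 3.870·44.70
→ Cₑ = (3.870·44.70 − 3.640·1.300) / 0.2300 = 731.6 µg/L.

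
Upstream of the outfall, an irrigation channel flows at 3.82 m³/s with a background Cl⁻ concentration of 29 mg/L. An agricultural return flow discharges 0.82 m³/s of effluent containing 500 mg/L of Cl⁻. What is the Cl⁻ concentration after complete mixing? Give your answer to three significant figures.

Mixed concentration C = ΣQC/ΣQ = (3.820·29.00 + 0.8200·500.0) / 4.640 = 520.8/4.640 = 112.2 mg/L.

112 mg/L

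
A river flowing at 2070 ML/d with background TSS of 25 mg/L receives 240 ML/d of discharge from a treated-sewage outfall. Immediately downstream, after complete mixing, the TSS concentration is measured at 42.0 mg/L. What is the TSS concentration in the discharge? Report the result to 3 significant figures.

189 mg/L

Mass balance: 2070·25.00 + 240.0·Cₑ = 2310·42.00
→ Cₑ = (2310·42.00 − 2070·25.00) / 240.0 = 188.6 mg/L.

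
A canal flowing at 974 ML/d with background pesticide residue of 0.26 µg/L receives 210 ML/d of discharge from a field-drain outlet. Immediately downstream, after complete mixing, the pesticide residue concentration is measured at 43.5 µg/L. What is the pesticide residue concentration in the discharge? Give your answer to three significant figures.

Mass balance: 974.0·0.2600 + 210.0·Cₑ = 1184·43.50
→ Cₑ = (1184·43.50 − 974.0·0.2600) / 210.0 = 244.1 µg/L.

244 µg/L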